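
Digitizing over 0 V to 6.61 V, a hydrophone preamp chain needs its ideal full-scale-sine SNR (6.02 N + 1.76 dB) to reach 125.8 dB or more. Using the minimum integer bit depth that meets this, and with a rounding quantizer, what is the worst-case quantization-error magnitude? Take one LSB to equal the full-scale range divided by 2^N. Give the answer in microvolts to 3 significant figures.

Span = 6.61 V.
N ≥ (125.8 − 1.76)/6.02 = 20.605 → N_min = 21.
LSB = 6.61 V ÷ 2^21 = 6.61/2097152 V = 3.1519 µV.
|e|_max = LSB/2 = 1.58 µV.

1.58 µV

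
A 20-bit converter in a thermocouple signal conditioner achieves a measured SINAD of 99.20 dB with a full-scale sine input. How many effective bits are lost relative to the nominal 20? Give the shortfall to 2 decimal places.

3.81 bits

Effective bits = (99.20 − 1.76)/6.02 = 16.1860.
Shortfall = 20 − 16.1860 = 3.8140 bits.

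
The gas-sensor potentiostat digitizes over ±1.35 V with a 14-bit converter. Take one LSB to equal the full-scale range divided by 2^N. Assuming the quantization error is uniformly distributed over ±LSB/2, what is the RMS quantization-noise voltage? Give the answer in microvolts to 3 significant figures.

47.6 µV

Full-scale range = 1.35 V − (-1.35 V) = 2.7 V.
One LSB is 2.7 V / 16384 = 164.79 µV.
σ_q = LSB/√12 = 164.79 µV/3.4641 = 47.6 µV.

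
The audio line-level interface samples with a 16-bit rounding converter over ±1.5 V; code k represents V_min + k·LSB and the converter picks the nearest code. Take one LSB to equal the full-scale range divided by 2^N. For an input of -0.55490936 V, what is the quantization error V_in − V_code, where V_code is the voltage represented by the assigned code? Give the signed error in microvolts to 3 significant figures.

−8.24 µV

Full-scale range = 1.5 V − (-1.5 V) = 3 V. LSB = 3 V / 2^16 ≈ 45.78 µV.
(V_in − V_min)/LSB = (-0.55490936 − (-1.5)) × 65536/3 = 20645.8201 → nearest code k = 20646.
Reconstructed level: -1.5 + 20646 × 3/65536 V = -0.55490112305 V.
e = -0.55490936 − (-0.55490112305) = −8.24 µV.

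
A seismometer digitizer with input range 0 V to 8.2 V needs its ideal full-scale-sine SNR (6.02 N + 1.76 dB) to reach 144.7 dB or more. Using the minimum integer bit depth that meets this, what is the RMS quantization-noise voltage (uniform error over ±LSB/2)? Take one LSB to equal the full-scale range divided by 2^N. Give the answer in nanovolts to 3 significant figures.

V_FS = 8.2 V.
Solving 6.02 N ≥ 144.7 − 1.76: N ≥ 23.744. Round up → N = 24.
LSB = 8.2 V / 2^24 = 488.76 nV.
σ_q = LSB/√12 = 488.76 nV/3.4641 = 141 nV.

141 nV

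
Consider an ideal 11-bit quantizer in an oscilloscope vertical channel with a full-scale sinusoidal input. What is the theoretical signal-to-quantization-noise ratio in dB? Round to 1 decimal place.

68.0 dB

Ideal quantization SNR: 6.02 × 11 + 1.76 dB = 68.0 dB.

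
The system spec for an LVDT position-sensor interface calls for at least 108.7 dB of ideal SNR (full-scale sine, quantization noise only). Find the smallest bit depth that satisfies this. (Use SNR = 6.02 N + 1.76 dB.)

18 bits

Solving 6.02 N ≥ 108.7 − 1.76: N ≥ 17.764. Round up → N = 18.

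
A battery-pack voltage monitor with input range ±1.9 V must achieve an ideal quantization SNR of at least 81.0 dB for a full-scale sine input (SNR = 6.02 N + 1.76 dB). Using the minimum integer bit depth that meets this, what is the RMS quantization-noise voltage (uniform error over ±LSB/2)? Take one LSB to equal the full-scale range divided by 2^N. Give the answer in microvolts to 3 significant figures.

67.0 µV

Span: 1.9 V − (-1.9 V) = 3.8 V.
N ≥ (81.0 − 1.76)/6.02 = 13.163 → N_min = 14.
LSB = 3.8 V ÷ 2^14 = 3.8/16384 V = 231.93 µV.
RMS noise = LSB/√12 = 67.0 µV.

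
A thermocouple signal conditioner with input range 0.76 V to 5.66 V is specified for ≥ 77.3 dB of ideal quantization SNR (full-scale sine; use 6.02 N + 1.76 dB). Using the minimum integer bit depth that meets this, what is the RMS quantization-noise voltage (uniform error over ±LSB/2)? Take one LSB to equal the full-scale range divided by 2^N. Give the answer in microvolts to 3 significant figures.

Range = 5.66 − (0.76) = 4.9 V.
6.02 N + 1.76 ≥ 77.3 gives N ≥ 12.548, so the minimum integer is 13.
Step size = 4.9/8192 V = 0.59814 mV.
σ_q = LSB/√12 = 0.59814 mV/3.4641 = 173 µV.

173 µV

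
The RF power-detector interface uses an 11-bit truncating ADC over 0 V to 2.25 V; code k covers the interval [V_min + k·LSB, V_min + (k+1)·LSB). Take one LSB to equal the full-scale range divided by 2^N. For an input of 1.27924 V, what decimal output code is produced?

1164

Full-scale range = 2.25 V. LSB = 2.25 V / 2^11 ≈ 1.099 mV.
code = ⌊(V_in − V_min)/LSB⌋ = ⌊(V_in − V_min) × 2^11 / range⌋
     = ⌊(1.27924 − (0)) × 2048 / 2.25⌋ = ⌊1.27924 × 2048/2.25⌋
     = ⌊1164.393⌋ = 1164.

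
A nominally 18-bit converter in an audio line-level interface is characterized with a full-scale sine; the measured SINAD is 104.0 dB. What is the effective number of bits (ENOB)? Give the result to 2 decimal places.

ENOB = (SINAD − 1.76) / 6.02 = (104.0 − 1.76) / 6.02 = 102.24 / 6.02 = 16.9834.

16.98 bits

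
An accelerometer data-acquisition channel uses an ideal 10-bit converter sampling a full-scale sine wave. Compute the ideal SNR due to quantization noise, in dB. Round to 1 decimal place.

For an ideal N-bit converter with full-scale sine input, SNR = 6.02 N + 1.76 dB. SNR = 6.02 × 10 + 1.76 = 60.20 + 1.76 = 61.96 dB.

62.0 dB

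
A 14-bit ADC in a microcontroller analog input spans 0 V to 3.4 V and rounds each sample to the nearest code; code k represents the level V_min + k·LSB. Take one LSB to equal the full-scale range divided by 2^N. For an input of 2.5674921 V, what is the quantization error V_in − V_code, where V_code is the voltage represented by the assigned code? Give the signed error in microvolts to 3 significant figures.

+60.5 µV

V_FS = 3.4 V. LSB = 3.4 V / 2^14 ≈ 207.5 µV.
(V_in − V_min)/LSB = (2.5674921 − (0)) × 16384/3.4 = 12372.2913 → nearest code k = 12372.
V_code = 0 + (12372/16384) × 3.4 = 2.5674316406 V.
e = 2.5674921 − (2.5674316406) = +60.5 µV.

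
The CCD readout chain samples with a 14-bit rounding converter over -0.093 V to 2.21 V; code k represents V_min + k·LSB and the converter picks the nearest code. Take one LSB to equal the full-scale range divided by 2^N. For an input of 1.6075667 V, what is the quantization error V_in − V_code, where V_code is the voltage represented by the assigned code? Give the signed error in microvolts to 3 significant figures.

Range = 2.21 − (-0.093) = 2.303 V. LSB = 2.303 V / 2^14 ≈ 140.6 µV.
(1.6075667 − (-0.093)) / LSB = 1.7005667 × 16384/2.303 = 12098.1697. Nearest integer: k = 12098.
V_code = -0.093 + (12098/16384) × 2.303 = 1.6075428467 V.
V_in − V_code = 1.6075667 − (1.6075428467) = +23.9 µV.

+23.9 µV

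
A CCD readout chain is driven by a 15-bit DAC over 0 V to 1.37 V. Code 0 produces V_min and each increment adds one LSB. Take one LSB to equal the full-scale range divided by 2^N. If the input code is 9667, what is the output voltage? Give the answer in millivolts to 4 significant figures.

404.2 mV

Full-scale range = 1.37 V. LSB = 1.37 V / 2^15.
V_out = V_min + code × LSB = 0 V + 9667 × 1.37 V / 32768
      = 0 V + 0.404168 V = 0.404168 V.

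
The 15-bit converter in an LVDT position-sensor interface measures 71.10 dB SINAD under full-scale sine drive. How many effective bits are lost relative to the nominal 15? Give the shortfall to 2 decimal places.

N_eff = (71.10 − 1.76)/6.02 = 11.5183 bits.
Shortfall = 15 − 11.5183 = 3.4817 bits.

3.48 bits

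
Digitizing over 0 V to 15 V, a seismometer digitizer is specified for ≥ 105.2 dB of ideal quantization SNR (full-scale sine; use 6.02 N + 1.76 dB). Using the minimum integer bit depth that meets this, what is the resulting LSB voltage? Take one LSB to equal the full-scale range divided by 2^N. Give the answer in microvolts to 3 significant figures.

57.2 µV

Span = 15 V.
6.02 N + 1.76 ≥ 105.2 gives N ≥ 17.183, so the minimum integer is 18.
LSB = 15 V ÷ 2^18 = 15/262144 V = 57.2 µV.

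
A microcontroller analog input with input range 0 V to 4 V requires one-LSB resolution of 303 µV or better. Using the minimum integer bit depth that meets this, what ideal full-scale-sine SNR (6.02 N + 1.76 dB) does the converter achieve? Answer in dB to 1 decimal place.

86.0 dB

Span = 4 V.
4 V / 303 µV = 13200. Since 2^13 = 8192 and 2^14 = 16384, N = 14.
6.02(14) + 1.76 = 86.04 dB.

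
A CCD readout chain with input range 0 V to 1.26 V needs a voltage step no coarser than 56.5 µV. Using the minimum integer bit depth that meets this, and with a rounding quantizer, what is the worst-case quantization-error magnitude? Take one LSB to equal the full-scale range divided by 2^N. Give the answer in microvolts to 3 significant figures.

19.2 µV

V_FS = 1.26 V.
Required number of levels: 1.26/56.5 µV = 22301; smallest N with 2^N ≥ that is 15.
Step size = 1.26/32768 V = 38.452 µV.
Half an LSB is 19.2 µV.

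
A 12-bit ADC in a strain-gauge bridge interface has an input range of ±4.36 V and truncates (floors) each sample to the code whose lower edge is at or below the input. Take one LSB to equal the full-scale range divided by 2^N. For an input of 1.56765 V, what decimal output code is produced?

Span: 4.36 V − (-4.36 V) = 8.72 V. LSB = 8.72 V / 2^12 ≈ 2.129 mV.
V_in − V_min = 1.56765 − (-4.36) = 5.92765 V.
Divide by LSB: 5.92765 × 4096/8.72 = 2784.3640.
Truncating gives code 2784.

2784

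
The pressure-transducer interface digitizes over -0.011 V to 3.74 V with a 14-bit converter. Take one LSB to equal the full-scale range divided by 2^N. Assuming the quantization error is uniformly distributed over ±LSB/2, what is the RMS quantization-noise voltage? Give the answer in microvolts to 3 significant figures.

Range = 3.74 − (-0.011) = 3.751 V.
LSB = 3.751 V ÷ 2^14 = 3.751/16384 V = 228.94 µV.
For a uniform distribution on [−LSB/2, +LSB/2], V_rms = LSB/√12 = 228.94 µV/3.4641 = 66.1 µV.

66.1 µV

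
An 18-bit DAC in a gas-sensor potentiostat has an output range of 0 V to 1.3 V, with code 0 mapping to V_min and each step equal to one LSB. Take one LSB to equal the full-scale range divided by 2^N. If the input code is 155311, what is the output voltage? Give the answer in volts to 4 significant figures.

0.7702 V

V_FS = 1.3 V. LSB = 1.3 V / 2^18.
V_out = 0 + 155311 × (1.3/262144) V
      = 0 V + 0.770204 V = 0.770204 V.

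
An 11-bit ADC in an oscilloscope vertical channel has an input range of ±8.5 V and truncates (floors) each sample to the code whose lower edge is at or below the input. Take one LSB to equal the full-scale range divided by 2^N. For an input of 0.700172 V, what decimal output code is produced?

Span: 8.5 V − (-8.5 V) = 17 V. LSB = 17 V / 2^11 ≈ 8.301 mV.
code = ⌊(V_in − V_min)/LSB⌋ = ⌊(V_in − V_min) × 2^11 / range⌋
     = ⌊(0.700172 − (-8.5)) × 2048 / 17⌋ = ⌊9.200172 × 2048/17⌋
     = ⌊1108.350⌋ = 1108.

1108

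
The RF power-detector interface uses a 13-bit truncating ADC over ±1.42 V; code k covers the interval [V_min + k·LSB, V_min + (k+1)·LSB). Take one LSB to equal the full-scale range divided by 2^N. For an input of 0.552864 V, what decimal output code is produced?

5690

The full-scale span is 1.42 − (-1.42) = 2.84 V. LSB = 2.84 V / 2^13 ≈ 346.7 µV.
code = ⌊(V_in − V_min)/LSB⌋ = ⌊(V_in − V_min) × 2^13 / range⌋
     = ⌊(0.552864 − (-1.42)) × 8192 / 2.84⌋ = ⌊1.972864 × 8192/2.84⌋
     = ⌊5690.740⌋ = 5690.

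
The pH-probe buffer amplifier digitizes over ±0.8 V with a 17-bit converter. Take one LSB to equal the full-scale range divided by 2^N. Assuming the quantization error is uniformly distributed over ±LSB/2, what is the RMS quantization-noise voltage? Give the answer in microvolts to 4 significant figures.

3.524 µV

Full-scale range = 0.8 V − (-0.8 V) = 1.6 V.
LSB = 1.6 V ÷ 2^17 = 1.6/131072 V = 12.2070 µV.
V_rms = LSB/√12 = 12.2070 µV / √12 = 3.524 µV.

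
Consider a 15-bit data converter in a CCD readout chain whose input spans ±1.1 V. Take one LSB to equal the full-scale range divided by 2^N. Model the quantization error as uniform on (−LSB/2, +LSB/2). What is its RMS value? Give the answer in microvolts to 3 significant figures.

19.4 µV

Range = 1.1 − (-1.1) = 2.2 V.
LSB = 2.2 V / 2^15 = 67.139 µV.
σ_q = LSB/√12 = 67.139 µV/3.4641 = 19.4 µV.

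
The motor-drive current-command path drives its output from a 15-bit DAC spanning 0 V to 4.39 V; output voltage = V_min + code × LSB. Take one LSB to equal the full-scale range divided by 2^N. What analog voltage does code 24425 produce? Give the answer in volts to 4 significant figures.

3.272 V

V_FS = 4.39 V. LSB = 4.39 V / 2^15.
V_out = V_min + code × LSB = 0 V + 24425 × 4.39 V / 32768
      = 0 + 3.27227 = 3.27227 V.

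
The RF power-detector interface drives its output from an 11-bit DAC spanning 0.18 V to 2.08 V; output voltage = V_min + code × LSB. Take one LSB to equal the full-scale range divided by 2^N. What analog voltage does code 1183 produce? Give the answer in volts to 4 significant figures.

Range = 2.08 − (0.18) = 1.9 V. LSB = 1.9 V / 2^11.
V_out = 0.18 + 1183 × (1.9/2048) V
      = 0.18 + 1.09751 = 1.27751 V.

1.278 V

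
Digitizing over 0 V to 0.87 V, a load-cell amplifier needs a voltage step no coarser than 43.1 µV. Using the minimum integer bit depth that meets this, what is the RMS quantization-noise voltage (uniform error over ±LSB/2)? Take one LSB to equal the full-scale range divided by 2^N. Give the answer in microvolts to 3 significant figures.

7.66 µV

Range is 0.87 V.
Required number of levels: 0.87/43.1 µV = 20186; smallest N with 2^N ≥ that is 15.
One LSB is 0.87 V / 32768 = 26.550 µV.
V_rms = LSB/√12 = 7.66 µV.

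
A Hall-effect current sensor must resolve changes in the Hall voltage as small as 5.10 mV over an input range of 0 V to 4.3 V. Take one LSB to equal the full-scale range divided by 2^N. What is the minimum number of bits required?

Span = 4.3 V.
Levels needed ≥ 4.3/5.10 mV = 843.1. 2^10 = 1024 suffices, so N_min = 10.

10 bits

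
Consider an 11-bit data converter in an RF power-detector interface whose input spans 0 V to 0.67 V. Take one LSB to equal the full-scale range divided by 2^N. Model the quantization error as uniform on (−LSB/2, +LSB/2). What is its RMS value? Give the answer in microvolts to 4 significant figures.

Span = 0.67 V.
LSB = 0.67 V ÷ 2^11 = 0.67/2048 V = 327.148 µV.
V_rms = LSB/√12 = 327.148 µV / √12 = 94.44 µV.

94.44 µV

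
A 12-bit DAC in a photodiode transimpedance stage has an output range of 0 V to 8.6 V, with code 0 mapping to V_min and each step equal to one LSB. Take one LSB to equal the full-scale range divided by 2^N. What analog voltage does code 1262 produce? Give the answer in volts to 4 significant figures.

Full-scale range = 8.6 V. LSB = 8.6 V / 2^12.
V_out = 0 + 1262 × (8.6/4096) V
      = 0 V + 2.64971 V = 2.64971 V.

2.650 V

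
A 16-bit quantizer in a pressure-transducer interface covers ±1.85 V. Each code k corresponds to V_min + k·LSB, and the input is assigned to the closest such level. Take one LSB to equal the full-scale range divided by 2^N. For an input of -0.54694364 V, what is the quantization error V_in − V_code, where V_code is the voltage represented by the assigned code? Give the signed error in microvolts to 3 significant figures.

Span: 1.85 V − (-1.85 V) = 3.7 V. LSB = 3.7 V / 2^16 ≈ 56.46 µV.
(-0.54694364 − (-1.85)) / LSB = 1.30305636 × 65536/3.7 = 23080.2977. Nearest integer: k = 23080.
V_code = -1.85 + (23080/65536) × 3.7 = -0.54696044922 V.
e = -0.54694364 − (-0.54696044922) = +16.8 µV.

+16.8 µV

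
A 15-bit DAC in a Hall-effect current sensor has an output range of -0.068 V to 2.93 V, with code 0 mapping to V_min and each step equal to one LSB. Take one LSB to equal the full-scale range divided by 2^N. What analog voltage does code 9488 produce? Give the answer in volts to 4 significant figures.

Full-scale range = 2.93 V − (-0.068 V) = 2.998 V. LSB = 2.998 V / 2^15.
V_out = V_min + code × LSB = -0.068 V + 9488 × 2.998 V / 32768
      = -0.068 + 0.868073 = 0.800073 V.

0.8001 V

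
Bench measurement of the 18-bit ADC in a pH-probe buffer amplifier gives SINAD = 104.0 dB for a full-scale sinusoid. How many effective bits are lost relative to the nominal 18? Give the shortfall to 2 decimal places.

1.02 bits

N_eff = (104.0 − 1.76)/6.02 = 16.9834 bits.
Shortfall = 18 − 16.9834 = 1.0166 bits.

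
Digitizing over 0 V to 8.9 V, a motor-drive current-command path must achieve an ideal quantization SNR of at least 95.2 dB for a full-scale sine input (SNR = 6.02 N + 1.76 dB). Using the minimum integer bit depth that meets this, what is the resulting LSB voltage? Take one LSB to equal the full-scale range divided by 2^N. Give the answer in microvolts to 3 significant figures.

136 µV

Full-scale range = 8.9 V.
N ≥ (95.2 − 1.76)/6.02 = 15.522 → N_min = 16.
One LSB is 8.9 V / 65536 = 136 µV.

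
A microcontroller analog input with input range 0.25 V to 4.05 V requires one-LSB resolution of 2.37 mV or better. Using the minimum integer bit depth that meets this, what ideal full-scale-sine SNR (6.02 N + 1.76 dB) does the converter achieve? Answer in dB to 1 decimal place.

68.0 dB

Full-scale range = 4.05 V − (0.25 V) = 3.8 V.
Levels needed ≥ 3.8/2.37 mV = 1603. 2^11 = 2048 suffices, so N_min = 11.
SNR = 6.02 × 11 + 1.76 = 67.98 dB.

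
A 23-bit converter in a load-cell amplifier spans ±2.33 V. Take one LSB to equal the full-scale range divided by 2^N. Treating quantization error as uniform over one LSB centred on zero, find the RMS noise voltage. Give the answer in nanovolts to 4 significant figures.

160.4 nV

Span: 2.33 V − (-2.33 V) = 4.66 V.
Step size = 4.66/8388608 V = 0.555515 µV.
V_rms = LSB/√12 = 0.555515 µV / √12 = 160.4 nV.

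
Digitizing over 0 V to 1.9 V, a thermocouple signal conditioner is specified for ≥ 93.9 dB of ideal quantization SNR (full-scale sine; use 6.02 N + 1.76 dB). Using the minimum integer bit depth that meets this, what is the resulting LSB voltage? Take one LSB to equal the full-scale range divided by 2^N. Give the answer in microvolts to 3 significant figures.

Full-scale range = 1.9 V.
N ≥ (93.9 − 1.76)/6.02 = 15.306 → N_min = 16.
One LSB is 1.9 V / 65536 = 29.0 µV.

29.0 µV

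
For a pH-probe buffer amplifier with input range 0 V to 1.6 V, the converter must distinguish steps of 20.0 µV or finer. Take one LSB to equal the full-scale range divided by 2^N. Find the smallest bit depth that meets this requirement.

17 bits

V_FS = 1.6 V.
Required number of levels: 1.6/20.0 µV = 80000; smallest N with 2^N ≥ that is 17.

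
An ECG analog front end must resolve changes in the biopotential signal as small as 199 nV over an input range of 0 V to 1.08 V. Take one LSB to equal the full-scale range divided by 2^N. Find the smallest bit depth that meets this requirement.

V_FS = 1.08 V.
Required number of levels: 1.08/199 nV = 5.4271e6; smallest N with 2^N ≥ that is 23.

23 bits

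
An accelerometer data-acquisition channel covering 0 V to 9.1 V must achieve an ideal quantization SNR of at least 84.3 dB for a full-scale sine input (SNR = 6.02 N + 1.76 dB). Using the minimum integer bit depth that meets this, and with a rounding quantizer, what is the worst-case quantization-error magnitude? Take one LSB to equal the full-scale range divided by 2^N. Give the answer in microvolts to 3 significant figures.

Full-scale range = 9.1 V.
Solving 6.02 N ≥ 84.3 − 1.76: N ≥ 13.711. Round up → N = 14.
One LSB is 9.1 V / 16384 = 0.55542 mV.
Max error for round-to-nearest is LSB/2 = 278 µV.

278 µV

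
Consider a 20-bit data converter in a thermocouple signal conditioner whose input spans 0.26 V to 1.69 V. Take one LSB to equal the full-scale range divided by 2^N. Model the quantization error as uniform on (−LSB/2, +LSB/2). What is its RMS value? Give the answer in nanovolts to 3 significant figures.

Full-scale range = 1.69 V − (0.26 V) = 1.43 V.
Step size = 1.43/1048576 V = 1.3638 µV.
V_rms = LSB/√12 = 1.3638 µV / √12 = 394 nV.

394 nV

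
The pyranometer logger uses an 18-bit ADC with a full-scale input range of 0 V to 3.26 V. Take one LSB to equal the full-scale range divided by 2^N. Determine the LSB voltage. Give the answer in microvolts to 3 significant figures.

Full-scale range = 3.26 V.
There are 2^18 = 262144 steps.
Step size = 3.26/262144 V = 12.4 µV.

12.4 µV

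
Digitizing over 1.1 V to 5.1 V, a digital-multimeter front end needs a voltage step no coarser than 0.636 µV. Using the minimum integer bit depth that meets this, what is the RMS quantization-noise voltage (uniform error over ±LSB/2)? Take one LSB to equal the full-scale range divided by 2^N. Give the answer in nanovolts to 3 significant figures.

138 nV

Full-scale range = 5.1 V − (1.1 V) = 4 V.
4 V / 0.636 µV = 6.289e6. Since 2^22 = 4194304 and 2^23 = 8388608, N = 23.
Step size = 4/8388608 V = 476.84 nV.
V_rms = LSB/√12 = 138 nV.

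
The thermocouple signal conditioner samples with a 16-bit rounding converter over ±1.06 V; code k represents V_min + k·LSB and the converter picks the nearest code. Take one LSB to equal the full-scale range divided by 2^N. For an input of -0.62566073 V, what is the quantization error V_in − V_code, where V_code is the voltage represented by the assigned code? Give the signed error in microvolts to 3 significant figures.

−5.82 µV

Range = 1.06 − (-1.06) = 2.12 V. LSB = 2.12 V / 2^16 ≈ 32.35 µV.
Position in LSBs: (-0.62566073 − (-1.06)) × 65536/2.12 = 13426.8200; rounding gives k = 13427.
V_code = -1.06 + (13427/65536) × 2.12 = -0.62565490723 V.
e = -0.62566073 − (-0.62565490723) = −5.82 µV.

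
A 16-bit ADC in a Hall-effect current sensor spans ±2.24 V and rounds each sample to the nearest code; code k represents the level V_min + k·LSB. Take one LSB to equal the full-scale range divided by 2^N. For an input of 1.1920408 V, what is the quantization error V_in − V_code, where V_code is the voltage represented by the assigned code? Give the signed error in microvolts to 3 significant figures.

Full-scale range = 2.24 V − (-2.24 V) = 4.48 V. LSB = 4.48 V / 2^16 ≈ 68.36 µV.
(1.1920408 − (-2.24)) / LSB = 3.4320408 × 65536/4.48 = 50205.8540. Nearest integer: k = 50206.
V_code = -2.24 + (50206/65536) × 4.48 = 1.1920507813 V.
Error = V_in − V_code = 1.1920408 − (1.1920507813) = −9.98 µV.

−9.98 µV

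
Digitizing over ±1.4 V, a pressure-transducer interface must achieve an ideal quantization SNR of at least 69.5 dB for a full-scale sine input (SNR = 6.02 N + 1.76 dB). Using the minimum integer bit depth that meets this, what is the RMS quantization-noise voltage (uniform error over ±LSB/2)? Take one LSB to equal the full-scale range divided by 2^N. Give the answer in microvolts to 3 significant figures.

The full-scale span is 1.4 − (-1.4) = 2.8 V.
Solving 6.02 N ≥ 69.5 − 1.76: N ≥ 11.252. Round up → N = 12.
Step size = 2.8/4096 V = 0.68359 mV.
RMS noise = LSB/√12 = 197 µV.

197 µV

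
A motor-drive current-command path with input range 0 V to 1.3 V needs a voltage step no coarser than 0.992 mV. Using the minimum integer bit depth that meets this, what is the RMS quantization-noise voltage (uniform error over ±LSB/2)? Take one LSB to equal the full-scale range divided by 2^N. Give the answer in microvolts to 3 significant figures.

183 µV

Range is 1.3 V.
1.3 V / 0.992 mV = 1310. Since 2^10 = 1024 and 2^11 = 2048, N = 11.
LSB = 1.3 V ÷ 2^11 = 1.3/2048 V = 0.63477 mV.
RMS noise = LSB/√12 = 183 µV.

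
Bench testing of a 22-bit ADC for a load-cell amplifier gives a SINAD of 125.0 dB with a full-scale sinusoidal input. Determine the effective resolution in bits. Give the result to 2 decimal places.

20.47 bits

ENOB = (125.0 − 1.76)/6.02 = 20.4718 bits.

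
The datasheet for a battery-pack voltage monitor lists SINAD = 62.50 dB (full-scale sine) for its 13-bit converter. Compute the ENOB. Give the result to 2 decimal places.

(62.50 − 1.76) / 6.02 = 60.74/6.02 = 10.0897 effective bits.

10.09 bits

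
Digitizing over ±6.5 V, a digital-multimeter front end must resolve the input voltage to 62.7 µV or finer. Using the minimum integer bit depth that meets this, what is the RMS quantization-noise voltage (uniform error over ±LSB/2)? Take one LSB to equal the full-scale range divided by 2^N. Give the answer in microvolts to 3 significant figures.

14.3 µV

Range = 6.5 − (-6.5) = 13 V.
Levels needed ≥ 13/62.7 µV = 207300. 2^18 = 262144 suffices, so N_min = 18.
LSB = 13 V ÷ 2^18 = 13/262144 V = 49.591 µV.
V_rms = LSB/√12 = 14.3 µV.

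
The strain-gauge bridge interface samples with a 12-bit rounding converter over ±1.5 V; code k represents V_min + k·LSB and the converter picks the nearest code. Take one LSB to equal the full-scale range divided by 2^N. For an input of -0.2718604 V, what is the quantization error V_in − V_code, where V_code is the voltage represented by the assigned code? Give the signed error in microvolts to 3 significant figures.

−132 µV

Range = 1.5 − (-1.5) = 3 V. LSB = 3 V / 2^12 ≈ 0.7324 mV.
Position in LSBs: (-0.2718604 − (-1.5)) × 4096/3 = 1676.8199; rounding gives k = 1677.
V_code = -1.5 + (1677/4096) × 3 = -0.2717285156 V.
e = -0.2718604 − (-0.2717285156) = −132 µV.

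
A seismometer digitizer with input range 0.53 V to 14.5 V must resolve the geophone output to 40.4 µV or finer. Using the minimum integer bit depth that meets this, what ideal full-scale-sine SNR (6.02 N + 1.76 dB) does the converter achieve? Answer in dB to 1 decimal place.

Span: 14.5 V − (0.53 V) = 13.97 V.
Need 2^N ≥ 13.97 V / 40.4 µV = 345800 → N_min = 19.
Ideal SNR at N = 19: 6.02·19 + 1.76 = 116.1 dB.

116.1 dB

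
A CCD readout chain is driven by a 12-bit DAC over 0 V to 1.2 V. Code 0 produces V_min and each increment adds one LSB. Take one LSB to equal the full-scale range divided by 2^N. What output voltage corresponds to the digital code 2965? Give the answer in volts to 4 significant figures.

0.8687 V

V_FS = 1.2 V. LSB = 1.2 V / 2^12.
V_out = 0 + 2965 × (1.2/4096) V
      = 0 + 0.868652 = 0.868652 V.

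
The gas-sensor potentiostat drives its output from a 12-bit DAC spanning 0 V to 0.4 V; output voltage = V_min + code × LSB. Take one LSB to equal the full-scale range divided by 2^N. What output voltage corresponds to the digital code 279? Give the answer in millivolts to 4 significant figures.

Span = 0.4 V. LSB = 0.4 V / 2^12.
Output = V_min + (279/4096) × range = 0 + 0.0681152 × 0.4 V
      = 0 V + 0.0272461 V = 0.0272461 V.

27.25 mV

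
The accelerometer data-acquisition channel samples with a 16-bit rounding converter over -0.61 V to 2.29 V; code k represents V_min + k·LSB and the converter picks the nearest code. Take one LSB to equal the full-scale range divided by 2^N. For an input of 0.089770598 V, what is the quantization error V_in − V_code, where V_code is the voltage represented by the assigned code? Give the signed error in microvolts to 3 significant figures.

−6.62 µV

The full-scale span is 2.29 − (-0.61) = 2.9 V. LSB = 2.9 V / 2^16 ≈ 44.25 µV.
(0.089770598 − (-0.61)) / LSB = 0.699770598 × 65536/2.9 = 15813.8503. Nearest integer: k = 15814.
V_code = -0.61 + (15814/65536) × 2.9 = 0.089777221680 V.
V_in − V_code = 0.089770598 − (0.089777221680) = −6.62 µV.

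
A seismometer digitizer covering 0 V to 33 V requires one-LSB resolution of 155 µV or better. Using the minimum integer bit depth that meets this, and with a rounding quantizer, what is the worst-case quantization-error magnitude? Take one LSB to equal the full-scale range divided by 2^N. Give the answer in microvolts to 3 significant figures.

Range is 33 V.
Required number of levels: 33/155 µV = 212900; smallest N with 2^N ≥ that is 18.
One LSB is 33 V / 262144 = 125.89 µV.
Max error for round-to-nearest is LSB/2 = 62.9 µV.

62.9 µV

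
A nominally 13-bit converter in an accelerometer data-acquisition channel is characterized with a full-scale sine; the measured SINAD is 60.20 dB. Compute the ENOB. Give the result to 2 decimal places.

9.71 bits

Inverting SNR = 6.02 N + 1.76: N_eff = (60.20 − 1.76)/6.02 = 9.7076.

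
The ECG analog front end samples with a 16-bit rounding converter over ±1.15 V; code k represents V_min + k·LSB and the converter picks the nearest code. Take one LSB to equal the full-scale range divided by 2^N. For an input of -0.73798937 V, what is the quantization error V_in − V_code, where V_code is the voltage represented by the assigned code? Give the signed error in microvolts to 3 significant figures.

−7.19 µV

Full-scale range = 1.15 V − (-1.15 V) = 2.3 V. LSB = 2.3 V / 2^16 ≈ 35.10 µV.
(-0.73798937 − (-1.15)) / LSB = 0.41201063 × 65536/2.3 = 11739.7951. Nearest integer: k = 11740.
V_code = -1.15 + (11740/65536) × 2.3 = -0.73798217773 V.
V_in − V_code = -0.73798937 − (-0.73798217773) = −7.19 µV.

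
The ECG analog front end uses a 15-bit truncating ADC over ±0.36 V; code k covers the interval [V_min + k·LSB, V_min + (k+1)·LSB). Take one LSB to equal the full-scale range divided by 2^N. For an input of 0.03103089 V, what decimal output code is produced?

17796

Full-scale range = 0.36 V − (-0.36 V) = 0.72 V. LSB = 0.72 V / 2^15 ≈ 21.97 µV.
V_in − V_min = 0.03103089 − (-0.36) = 0.39103089 V.
Divide by LSB: 0.39103089 × 32768/0.72 = 17796.2503.
Truncating gives code 17796.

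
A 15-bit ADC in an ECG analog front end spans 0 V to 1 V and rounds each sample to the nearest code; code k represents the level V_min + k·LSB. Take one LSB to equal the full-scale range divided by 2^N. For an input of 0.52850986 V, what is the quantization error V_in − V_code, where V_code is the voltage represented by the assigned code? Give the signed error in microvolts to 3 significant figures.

Range is 1 V. LSB = 1 V / 2^15 ≈ 30.52 µV.
Position in LSBs: (0.52850986 − (0)) × 32768/1 = 17318.2111; rounding gives k = 17318.
V_code = 0 + (17318/32768) × 1 = 0.52850341797 V.
Error = V_in − V_code = 0.52850986 − (0.52850341797) = +6.44 µV.

+6.44 µV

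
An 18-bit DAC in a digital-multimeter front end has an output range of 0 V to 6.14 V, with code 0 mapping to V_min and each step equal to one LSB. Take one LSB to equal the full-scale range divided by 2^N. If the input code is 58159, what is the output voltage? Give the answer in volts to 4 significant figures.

1.362 V

Full-scale range = 6.14 V. LSB = 6.14 V / 2^18.
Output = V_min + (58159/262144) × range = 0 + 0.221859 × 6.14 V
      = 0 + 1.36221 = 1.36221 V.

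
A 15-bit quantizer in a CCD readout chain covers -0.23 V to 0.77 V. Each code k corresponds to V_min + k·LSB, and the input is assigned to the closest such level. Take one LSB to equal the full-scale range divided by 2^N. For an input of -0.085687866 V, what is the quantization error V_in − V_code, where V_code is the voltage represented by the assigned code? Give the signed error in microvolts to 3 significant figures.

−5.49 µV

Range = 0.77 − (-0.23) = 1 V. LSB = 1 V / 2^15 ≈ 30.52 µV.
(V_in − V_min)/LSB = (-0.085687866 − (-0.23)) × 32768/1 = 4728.8200 → nearest code k = 4729.
V_code = -0.23 + (4729/32768) × 1 = -0.085682373047 V.
V_in − V_code = -0.085687866 − (-0.085682373047) = −5.49 µV.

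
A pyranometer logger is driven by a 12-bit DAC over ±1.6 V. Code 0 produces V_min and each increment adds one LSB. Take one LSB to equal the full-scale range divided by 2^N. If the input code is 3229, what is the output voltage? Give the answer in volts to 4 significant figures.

0.9227 V

Full-scale range = 1.6 V − (-1.6 V) = 3.2 V. LSB = 3.2 V / 2^12.
V_out = -1.6 + 3229 × (3.2/4096) V
      = -1.6 + 2.52266 = 0.922656 V.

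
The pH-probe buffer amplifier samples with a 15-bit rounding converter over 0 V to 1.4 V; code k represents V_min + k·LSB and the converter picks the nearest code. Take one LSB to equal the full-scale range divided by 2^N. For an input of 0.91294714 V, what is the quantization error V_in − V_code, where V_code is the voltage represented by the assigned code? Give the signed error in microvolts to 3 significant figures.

+7.69 µV

Full-scale range = 1.4 V. LSB = 1.4 V / 2^15 ≈ 42.72 µV.
(0.91294714 − (0)) / LSB = 0.91294714 × 32768/1.4 = 21368.1799. Nearest integer: k = 21368.
Reconstructed level: 0 + 21368 × 1.4/32768 V = 0.91293945313 V.
e = 0.91294714 − (0.91293945313) = +7.69 µV.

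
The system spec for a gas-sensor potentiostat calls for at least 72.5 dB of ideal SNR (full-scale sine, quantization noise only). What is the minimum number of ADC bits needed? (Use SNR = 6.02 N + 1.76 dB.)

6.02 N + 1.76 ≥ 72.5 gives N ≥ 11.751, so the minimum integer is 12.

12 bits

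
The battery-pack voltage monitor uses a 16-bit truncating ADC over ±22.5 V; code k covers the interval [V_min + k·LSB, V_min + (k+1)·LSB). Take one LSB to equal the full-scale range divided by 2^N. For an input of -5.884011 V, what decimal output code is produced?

Full-scale range = 22.5 V − (-22.5 V) = 45 V. LSB = 45 V / 2^16 ≈ 0.6866 mV.
(V_in − V_min) × 2^16/range = (-5.884011 − (-22.5)) × 65536/45 = 24198.788.
Floor → code = 24198.

24198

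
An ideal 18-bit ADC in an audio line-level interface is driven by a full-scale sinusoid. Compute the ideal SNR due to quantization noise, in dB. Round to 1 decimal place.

Ideal quantization SNR: 6.02 × 18 + 1.76 dB = 110.1 dB.

110.1 dB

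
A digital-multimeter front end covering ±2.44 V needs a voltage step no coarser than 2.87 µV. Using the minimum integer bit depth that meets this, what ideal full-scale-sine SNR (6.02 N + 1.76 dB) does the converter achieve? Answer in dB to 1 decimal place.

Range = 2.44 − (-2.44) = 4.88 V.
Required number of levels: 4.88/2.87 µV = 1.7003e6; smallest N with 2^N ≥ that is 21.
SNR = 6.02 × 21 + 1.76 = 128.18 dB.

128.2 dB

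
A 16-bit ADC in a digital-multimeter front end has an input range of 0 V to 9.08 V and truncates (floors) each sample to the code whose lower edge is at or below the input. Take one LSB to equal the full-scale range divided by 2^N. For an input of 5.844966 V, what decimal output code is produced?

V_FS = 9.08 V. LSB = 9.08 V / 2^16 ≈ 138.5 µV.
V_in − V_min = 5.844966 − (0) = 5.844966 V.
Divide by LSB: 5.844966 × 65536/9.08 = 42186.7502.
Truncating gives code 42186.

42186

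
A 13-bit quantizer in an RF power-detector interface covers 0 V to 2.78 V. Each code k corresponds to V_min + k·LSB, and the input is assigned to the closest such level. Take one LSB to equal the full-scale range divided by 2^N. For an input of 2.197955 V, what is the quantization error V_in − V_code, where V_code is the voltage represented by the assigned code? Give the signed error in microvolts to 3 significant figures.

Span = 2.78 V. LSB = 2.78 V / 2^13 ≈ 339.4 µV.
(2.197955 − (0)) / LSB = 2.197955 × 8192/2.78 = 6476.8516. Nearest integer: k = 6477.
Reconstructed level: 0 + 6477 × 2.78/8192 V = 2.198005371 V.
V_in − V_code = 2.197955 − (2.198005371) = −50.4 µV.

−50.4 µV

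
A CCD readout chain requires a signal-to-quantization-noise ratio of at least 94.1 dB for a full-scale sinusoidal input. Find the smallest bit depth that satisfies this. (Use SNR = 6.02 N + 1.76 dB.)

16 bits

Required N = ⌈(94.1 − 1.76)/6.02⌉ = ⌈15.339⌉ = 16.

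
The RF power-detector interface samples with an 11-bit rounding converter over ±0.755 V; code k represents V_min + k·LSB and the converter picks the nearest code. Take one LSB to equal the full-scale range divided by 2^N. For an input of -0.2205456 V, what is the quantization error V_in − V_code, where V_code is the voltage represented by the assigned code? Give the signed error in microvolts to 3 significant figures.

Full-scale range = 0.755 V − (-0.755 V) = 1.51 V. LSB = 1.51 V / 2^11 ≈ 0.7373 mV.
(-0.2205456 − (-0.755)) / LSB = 0.5344544 × 2048/1.51 = 724.8759. Nearest integer: k = 725.
V_code = -0.755 + (725/2048) × 1.51 = -0.2204541016 V.
e = -0.2205456 − (-0.2204541016) = −91.5 µV.

−91.5 µV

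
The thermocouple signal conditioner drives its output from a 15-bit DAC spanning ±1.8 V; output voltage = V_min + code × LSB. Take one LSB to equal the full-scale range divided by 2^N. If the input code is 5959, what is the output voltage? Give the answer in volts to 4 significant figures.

Full-scale range = 1.8 V − (-1.8 V) = 3.6 V. LSB = 3.6 V / 2^15.
V_out = V_min + code × LSB = -1.8 V + 5959 × 3.6 V / 32768
      = -1.8 + 0.654675 = -1.14532 V.

-1.145 V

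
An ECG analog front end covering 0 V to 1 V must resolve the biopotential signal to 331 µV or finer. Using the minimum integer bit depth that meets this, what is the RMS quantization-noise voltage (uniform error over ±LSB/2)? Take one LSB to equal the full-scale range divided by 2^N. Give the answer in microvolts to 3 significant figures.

Range is 1 V.
Required number of levels: 1/331 µV = 3021.1; smallest N with 2^N ≥ that is 12.
LSB = 1 V ÷ 2^12 = 1/4096 V = 244.14 µV.
σ_q = LSB/√12 = 244.14 µV/3.4641 = 70.5 µV.

70.5 µV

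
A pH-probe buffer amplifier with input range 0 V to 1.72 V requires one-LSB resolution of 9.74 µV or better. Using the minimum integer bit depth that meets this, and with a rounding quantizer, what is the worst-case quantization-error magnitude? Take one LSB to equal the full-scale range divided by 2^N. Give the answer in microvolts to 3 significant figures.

3.28 µV

V_FS = 1.72 V.
Required number of levels: 1.72/9.74 µV = 176590; smallest N with 2^N ≥ that is 18.
LSB = 1.72 V / 2^18 = 6.5613 µV.
|e|_max = LSB/2 = 3.28 µV.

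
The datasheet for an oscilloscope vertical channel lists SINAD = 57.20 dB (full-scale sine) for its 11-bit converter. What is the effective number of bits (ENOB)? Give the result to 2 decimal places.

(57.20 − 1.76) / 6.02 = 55.44/6.02 = 9.2093 effective bits.

9.21 bits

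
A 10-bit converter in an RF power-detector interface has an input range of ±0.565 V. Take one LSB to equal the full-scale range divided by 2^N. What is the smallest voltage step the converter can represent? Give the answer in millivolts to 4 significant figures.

Span: 0.565 V − (-0.565 V) = 1.13 V.
2^10 = 1024 levels.
LSB = 1.13 V ÷ 2^10 = 1.13/1024 V = 1.104 mV.

1.104 mV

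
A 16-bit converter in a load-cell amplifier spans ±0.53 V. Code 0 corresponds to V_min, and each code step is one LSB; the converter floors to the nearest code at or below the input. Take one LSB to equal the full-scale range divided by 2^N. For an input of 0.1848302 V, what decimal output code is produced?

44195

The full-scale span is 0.53 − (-0.53) = 1.06 V. LSB = 1.06 V / 2^16 ≈ 16.17 µV.
(V_in − V_min) × 2^16/range = (0.1848302 − (-0.53)) × 65536/1.06 = 44195.389.
Floor → code = 44195.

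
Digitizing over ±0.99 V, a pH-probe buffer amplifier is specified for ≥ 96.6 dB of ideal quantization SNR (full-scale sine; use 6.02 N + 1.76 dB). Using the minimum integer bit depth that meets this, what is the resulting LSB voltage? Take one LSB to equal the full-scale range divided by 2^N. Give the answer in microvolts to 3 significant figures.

Range = 0.99 − (-0.99) = 1.98 V.
Solving 6.02 N ≥ 96.6 − 1.76: N ≥ 15.754. Round up → N = 16.
One LSB is 1.98 V / 65536 = 30.2 µV.

30.2 µV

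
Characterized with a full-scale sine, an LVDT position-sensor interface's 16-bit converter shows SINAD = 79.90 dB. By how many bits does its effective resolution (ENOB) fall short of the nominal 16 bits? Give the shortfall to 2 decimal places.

ENOB = (SINAD − 1.76)/6.02 = (79.90 − 1.76)/6.02 = 12.9801 bits.
Lost resolution: 16 − 12.9801 = 3.0199 bits.

3.02 bits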